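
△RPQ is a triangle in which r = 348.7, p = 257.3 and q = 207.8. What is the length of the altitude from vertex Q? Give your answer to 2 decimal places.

Semiperimeter s = (348.7 + 257.3 + 207.8)/2 = 406.9.
Heron's formula: area = √(406.9·58.2·149.6·199.1) ≈ 26559.
The altitude from Q has length 2·area/q ≈ 255.62.

h_Q ≈ 255.62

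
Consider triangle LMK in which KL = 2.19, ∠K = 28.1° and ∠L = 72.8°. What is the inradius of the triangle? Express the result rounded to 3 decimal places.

r ≈ 0.409

The third angle is ∠M = 180° − ∠K − ∠L = 79.10°.
Law of sines: MK = KL·sin L/sin M ≈ 2.1305.
Law of sines: LM = KL·sin K/sin M ≈ 1.0505.
Area = ½·KL·MK·sin K ≈ 1.0988.
Semiperimeter s = (2.1305+2.19+1.0505)/2 = 2.6855.
Inradius = area/s = 1.0988/2.6855 ≈ 0.40917.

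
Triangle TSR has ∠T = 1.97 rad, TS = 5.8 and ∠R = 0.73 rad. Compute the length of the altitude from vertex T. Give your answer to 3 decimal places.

The third angle is ∠S = π − ∠R − ∠T = 0.442 rad.
Law of sines: SR = TS·sin T/sin R ≈ 8.0135.
Law of sines: RT = TS·sin S/sin R ≈ 3.7171.
Area = ½·TS·SR·sin S ≈ 9.9319.
The altitude from T has length 2·area/SR ≈ 2.4788.

2.479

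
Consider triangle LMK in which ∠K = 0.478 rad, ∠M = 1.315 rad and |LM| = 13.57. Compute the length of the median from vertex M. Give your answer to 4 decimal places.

The third angle is ∠L = π − ∠M − ∠K = 1.349 rad.
Law of sines: |MK| = |LM|·sin L/sin K ≈ 28.774.
Law of sines: |KL| = |LM|·sin M/sin K ≈ 28.54.
Median from M: ½√(2·|LM|² + 2·|MK|² − |KL|²) ≈ 17.39.

m_M ≈ 17.3904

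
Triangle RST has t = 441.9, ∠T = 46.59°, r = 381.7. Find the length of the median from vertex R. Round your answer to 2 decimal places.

Law of sines: sin R = r·sin T/t ≈ 0.62749.
Since t ≥ r, only the acute value applies: ∠R ≈ 38.87°.
Then ∠S = 180° − ∠T − ∠R ≈ 94.54°.
Law of sines gives s = t·sin S/sin T ≈ 606.38.
Median from R: ½√(2·s² + 2·t² − r²) ≈ 495.04.

495.04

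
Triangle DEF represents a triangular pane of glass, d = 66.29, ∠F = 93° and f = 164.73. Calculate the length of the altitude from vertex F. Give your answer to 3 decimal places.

h_F ≈ 59.224

Law of sines: sin D = d·sin F/f ≈ 0.40186.
Since f ≥ d, only the acute value applies: ∠D ≈ 23.69°.
Then ∠E = 180° − ∠F − ∠D ≈ 63.31°.
Law of sines gives e = f·sin E/sin F ≈ 147.37.
Area = ½·f·d·sin E ≈ 4878.
The altitude from F has length 2·area/f ≈ 59.224.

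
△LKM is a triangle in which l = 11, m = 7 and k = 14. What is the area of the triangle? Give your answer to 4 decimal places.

37.9473

Semiperimeter s = (11 + 14 + 7)/2 = 16.
Heron's formula: area = √(16·5·2·9) ≈ 37.947.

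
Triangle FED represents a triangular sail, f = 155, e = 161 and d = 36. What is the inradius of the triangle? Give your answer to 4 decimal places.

15.8293

Semiperimeter s = (155 + 161 + 36)/2 = 176.
Heron's formula: area = √(176·21·15·140) ≈ 2786.
Inradius = area/s = 2786/176 ≈ 15.829.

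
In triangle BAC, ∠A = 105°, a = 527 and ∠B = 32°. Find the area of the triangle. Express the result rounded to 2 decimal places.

area ≈ 51956.57

The third angle is ∠C = 180° − ∠B − ∠A = 43.00°.
Law of sines: b = a·sin B/sin A ≈ 289.12.
Law of sines: c = a·sin C/sin A ≈ 372.09.
Area = ½·a·b·sin C ≈ 51957.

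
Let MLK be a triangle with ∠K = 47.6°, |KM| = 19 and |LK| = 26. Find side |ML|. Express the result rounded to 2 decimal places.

By the law of cosines, |ML|² = |LK|² + |KM|² − 2·|LK|·|KM|·cos K = 370.79, so |ML| ≈ 19.256.

19.26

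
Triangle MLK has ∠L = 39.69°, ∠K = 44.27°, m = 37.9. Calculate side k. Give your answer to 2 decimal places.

26.60

The third angle is ∠M = 180° − ∠L − ∠K = 96.04°.
Law of sines: k = m·sin K/sin M ≈ 26.603.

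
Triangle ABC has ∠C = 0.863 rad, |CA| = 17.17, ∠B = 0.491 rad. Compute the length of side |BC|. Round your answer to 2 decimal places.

35.56

The third angle is ∠A = π − ∠B − ∠C = 1.788 rad.
Law of sines: |BC| = |CA|·sin A/sin B ≈ 35.563.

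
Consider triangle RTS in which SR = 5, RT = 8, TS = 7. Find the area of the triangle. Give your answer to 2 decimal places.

Semiperimeter s = (7 + 5 + 8)/2 = 10.
Heron's formula: area = √(10·3·5·2) ≈ 17.321.

17.32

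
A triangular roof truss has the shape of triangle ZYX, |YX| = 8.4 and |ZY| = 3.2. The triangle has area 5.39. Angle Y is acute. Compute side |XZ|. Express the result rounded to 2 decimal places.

5.62

From area = ½·|ZY|·|YX|·sin Y, we get sin Y = 2·area/(|ZY|·|YX|) ≈ 0.40104.
Taking the acute solution, ∠Y ≈ 0.4127 rad.
Law of cosines then gives |XZ| ≈ 5.6172.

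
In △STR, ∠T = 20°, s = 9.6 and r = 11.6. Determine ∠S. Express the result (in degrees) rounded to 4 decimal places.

By the law of cosines, t² = r² + s² − 2·r·s·cos T = 17.432, so t ≈ 4.1751.
Law of cosines again: cos S = (t² + r² − s²)/(2·t·r) ≈ 0.61769, so ∠S ≈ 51.85°.

∠S ≈ 51.8520°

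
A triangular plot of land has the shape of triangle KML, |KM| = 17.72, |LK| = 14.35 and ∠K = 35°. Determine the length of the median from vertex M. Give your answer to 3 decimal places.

By the law of cosines, |ML|² = |LK|² + |KM|² − 2·|LK|·|KM|·cos K = 103.33, so |ML| ≈ 10.165.
Median from M: ½√(2·|KM|² + 2·|ML|² − |LK|²) ≈ 12.537.

12.537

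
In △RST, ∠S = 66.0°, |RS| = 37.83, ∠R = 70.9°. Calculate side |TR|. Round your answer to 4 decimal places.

50.5792

The third angle is ∠T = 180° − ∠R − ∠S = 43.10°.
Law of sines: |TR| = |RS|·sin S/sin T ≈ 50.579.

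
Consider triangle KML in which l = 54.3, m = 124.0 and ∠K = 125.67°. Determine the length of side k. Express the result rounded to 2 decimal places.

161.79

By the law of cosines, k² = m² + l² − 2·m·l·cos K = 26177, so k ≈ 161.79.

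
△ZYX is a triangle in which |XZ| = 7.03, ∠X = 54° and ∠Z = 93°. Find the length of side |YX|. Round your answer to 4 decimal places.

The third angle is ∠Y = 180° − ∠X − ∠Z = 33.00°.
Law of sines: |YX| = |XZ|·sin Z/sin Y ≈ 12.89.

12.8899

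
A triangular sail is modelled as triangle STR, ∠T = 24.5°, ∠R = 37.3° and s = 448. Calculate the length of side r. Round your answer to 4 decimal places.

308.0469

The third angle is ∠S = 180° − ∠T − ∠R = 118.20°.
Law of sines: r = s·sin R/sin S ≈ 308.05.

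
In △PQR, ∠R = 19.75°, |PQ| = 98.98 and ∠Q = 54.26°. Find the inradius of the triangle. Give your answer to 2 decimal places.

The third angle is ∠P = 180° − ∠Q − ∠R = 105.99°.
Law of sines: |QR| = |PQ|·sin P/sin R ≈ 281.58.
Law of sines: |RP| = |PQ|·sin Q/sin R ≈ 237.75.
Area = ½·|PQ|·|QR|·sin Q ≈ 11311.
Semiperimeter s = (281.58+237.75+98.98)/2 = 309.15.
Inradius = area/s = 11311/309.15 ≈ 36.587.

r ≈ 36.59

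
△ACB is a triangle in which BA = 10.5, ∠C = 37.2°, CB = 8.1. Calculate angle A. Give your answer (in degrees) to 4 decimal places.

Law of sines: sin A = CB·sin C/BA ≈ 0.46641.
Since BA ≥ CB, only the acute value applies: ∠A ≈ 27.80°.
Then ∠B = 180° − ∠C − ∠A ≈ 115.00°.

∠A ≈ 27.8012°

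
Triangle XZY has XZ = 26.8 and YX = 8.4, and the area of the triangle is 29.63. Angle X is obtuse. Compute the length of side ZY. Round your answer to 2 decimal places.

From area = ½·YX·XZ·sin X, we get sin X = 2·area/(YX·XZ) ≈ 0.26324.
Taking the obtuse solution, ∠X ≈ 164.74°.
Law of cosines then gives ZY ≈ 34.974.

34.97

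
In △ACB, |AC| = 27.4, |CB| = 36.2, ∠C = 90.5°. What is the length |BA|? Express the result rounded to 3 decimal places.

By the law of cosines, |BA|² = |AC|² + |CB|² − 2·|AC|·|CB|·cos C = 2078.5, so |BA| ≈ 45.591.

45.591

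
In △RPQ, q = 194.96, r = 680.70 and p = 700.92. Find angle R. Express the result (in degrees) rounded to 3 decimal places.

∠R ≈ 76.037°

By the law of cosines, cos R = (p² + q² − r²) / (2·p·q) ≈ 0.24129, so ∠R ≈ 76.04°.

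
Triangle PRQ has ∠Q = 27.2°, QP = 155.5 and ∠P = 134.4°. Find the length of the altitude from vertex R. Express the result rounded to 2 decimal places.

h_R ≈ 160.89

The third angle is ∠R = 180° − ∠Q − ∠P = 18.40°.
Law of sines: RQ = QP·sin P/sin R ≈ 351.97.
Law of sines: PR = QP·sin Q/sin R ≈ 225.18.
Area = ½·QP·RQ·sin Q ≈ 12509.
The altitude from R has length 2·area/QP ≈ 160.89.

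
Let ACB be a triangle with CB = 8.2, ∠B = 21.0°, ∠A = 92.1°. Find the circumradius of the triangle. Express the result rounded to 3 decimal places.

The third angle is ∠C = 180° − ∠B − ∠A = 66.90°.
Law of sines: BA = CB·sin C/sin A ≈ 7.5476.
Law of sines: AC = CB·sin B/sin A ≈ 2.9406.
Circumradius = CB/(2 sin A) ≈ 4.1028.

4.103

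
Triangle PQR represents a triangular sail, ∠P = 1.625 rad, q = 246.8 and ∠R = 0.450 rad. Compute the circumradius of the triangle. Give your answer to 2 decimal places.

140.94

The third angle is ∠Q = π − ∠R − ∠P = 1.067 rad.
Law of sines: p = q·sin P/sin Q ≈ 281.46.
Law of sines: r = q·sin R/sin Q ≈ 122.61.
Circumradius = q/(2 sin Q) ≈ 140.94.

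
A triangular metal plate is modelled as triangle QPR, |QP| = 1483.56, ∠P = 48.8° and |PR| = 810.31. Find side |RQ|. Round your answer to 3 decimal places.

By the law of cosines, |RQ|² = |QP|² + |PR|² − 2·|QP|·|PR|·cos P = 1.2739e+06, so |RQ| ≈ 1128.7.

1128.660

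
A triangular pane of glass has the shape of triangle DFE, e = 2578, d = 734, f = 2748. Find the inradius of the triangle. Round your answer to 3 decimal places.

Semiperimeter s = (734 + 2748 + 2578)/2 = 3030.
Heron's formula: area = √(3030·2296·282·452) ≈ 9.4167e+05.
Inradius = area/s = 9.4167e+05/3030 ≈ 310.78.

r ≈ 310.784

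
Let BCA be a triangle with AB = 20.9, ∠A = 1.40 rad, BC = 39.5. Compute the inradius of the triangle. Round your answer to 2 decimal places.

Law of sines: sin C = AB·sin A/BC ≈ 0.52142.
Since BC ≥ AB, only the acute value applies: ∠C ≈ 0.549 rad.
Then ∠B = π − ∠A − ∠C ≈ 1.193 rad.
Law of sines gives CA = BC·sin B/sin A ≈ 37.258.
Area = ½·BC·AB·sin B ≈ 383.68.
Semiperimeter s = (37.258+20.9+39.5)/2 = 48.829.
Inradius = area/s = 383.68/48.829 ≈ 7.8576.

7.86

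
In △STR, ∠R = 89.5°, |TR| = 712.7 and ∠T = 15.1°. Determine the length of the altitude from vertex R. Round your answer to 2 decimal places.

The third angle is ∠S = 180° − ∠T − ∠R = 75.40°.
Law of sines: |RS| = |TR|·sin T/sin S ≈ 191.86.
Law of sines: |ST| = |TR|·sin R/sin S ≈ 736.45.
Area = ½·|TR|·|RS|·sin R ≈ 68366.
The altitude from R has length 2·area/|ST| ≈ 185.66.

h_R ≈ 185.66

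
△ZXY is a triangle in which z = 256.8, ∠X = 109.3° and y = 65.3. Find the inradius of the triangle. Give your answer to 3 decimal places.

26.064

By the law of cosines, x² = y² + z² − 2·y·z·cos X = 81295, so x ≈ 285.12.
Area = ½·y·z·sin X ≈ 7913.3.
Semiperimeter s = (256.8+285.12+65.3)/2 = 303.61.
Inradius = area/s = 7913.3/303.61 ≈ 26.064.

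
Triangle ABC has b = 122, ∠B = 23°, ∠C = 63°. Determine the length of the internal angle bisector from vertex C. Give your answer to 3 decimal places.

The third angle is ∠A = 180° − ∠B − ∠C = 94.00°.
Law of sines: a = b·sin A/sin B ≈ 311.47.
Law of sines: c = b·sin C/sin B ≈ 278.2.
The bisector from C has length 2·a·b·cos(∠C/2)/(a+b) ≈ 149.49.

t_C ≈ 149.491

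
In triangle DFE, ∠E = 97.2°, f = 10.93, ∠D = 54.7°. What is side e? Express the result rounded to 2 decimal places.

23.02

The third angle is ∠F = 180° − ∠E − ∠D = 28.10°.
Law of sines: e = f·sin E/sin F ≈ 23.022.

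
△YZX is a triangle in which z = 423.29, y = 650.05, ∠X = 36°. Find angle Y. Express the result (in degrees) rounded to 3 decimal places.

∠Y ≈ 105.032°

By the law of cosines, x² = y² + z² − 2·y·z·cos X = 1.5652e+05, so x ≈ 395.63.
Law of cosines again: cos Y = (z² + x² − y²)/(2·z·x) ≈ -0.25936, so ∠Y ≈ 105.03°.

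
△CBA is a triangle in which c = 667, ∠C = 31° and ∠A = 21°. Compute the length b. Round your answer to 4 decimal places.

The third angle is ∠B = 180° − ∠A − ∠C = 128.00°.
Law of sines: b = c·sin B/sin C ≈ 1020.5.

1020.5132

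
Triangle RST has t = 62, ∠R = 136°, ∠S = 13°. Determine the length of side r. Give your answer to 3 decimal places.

The third angle is ∠T = 180° − ∠R − ∠S = 31.00°.
Law of sines: r = t·sin R/sin T ≈ 83.623.

83.623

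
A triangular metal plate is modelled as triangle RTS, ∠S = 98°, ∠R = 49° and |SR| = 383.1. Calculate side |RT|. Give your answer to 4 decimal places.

696.5562

The third angle is ∠T = 180° − ∠S − ∠R = 33.00°.
Law of sines: |RT| = |SR|·sin S/sin T ≈ 696.56.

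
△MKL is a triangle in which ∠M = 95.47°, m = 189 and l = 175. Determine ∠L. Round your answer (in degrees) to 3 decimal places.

Law of sines: sin L = l·sin M/m ≈ 0.92171.
Since m ≥ l, only the acute value applies: ∠L ≈ 67.18°.
Then ∠K = 180° − ∠M − ∠L ≈ 17.35°.

67.177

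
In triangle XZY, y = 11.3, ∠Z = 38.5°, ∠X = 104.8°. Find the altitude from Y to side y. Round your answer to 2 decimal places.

The third angle is ∠Y = 180° − ∠X − ∠Z = 36.70°.
Law of sines: x = y·sin X/sin Y ≈ 18.281.
Law of sines: z = y·sin Z/sin Y ≈ 11.771.
Area = ½·y·x·sin Z ≈ 64.298.
The altitude from Y has length 2·area/y ≈ 11.38.

h_Y ≈ 11.38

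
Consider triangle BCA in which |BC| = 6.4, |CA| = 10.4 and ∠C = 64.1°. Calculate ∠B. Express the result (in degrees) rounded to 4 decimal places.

∠B ≈ 78.7715°

By the law of cosines, |AB|² = |BC|² + |CA|² − 2·|BC|·|CA|·cos C = 90.973, so |AB| ≈ 9.538.
Law of cosines again: cos B = (|AB|² + |BC|² − |CA|²)/(2·|AB|·|BC|) ≈ 0.19472, so ∠B ≈ 78.77°.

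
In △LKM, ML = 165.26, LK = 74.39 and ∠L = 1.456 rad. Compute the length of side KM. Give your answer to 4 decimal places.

By the law of cosines, KM² = ML² + LK² − 2·ML·LK·cos L = 30028, so KM ≈ 173.29.

173.2870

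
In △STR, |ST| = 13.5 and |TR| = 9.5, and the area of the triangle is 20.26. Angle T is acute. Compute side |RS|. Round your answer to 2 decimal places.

5.40

From area = ½·|ST|·|TR|·sin T, we get sin T = 2·area/(|ST|·|TR|) ≈ 0.31595.
Taking the acute solution, ∠T ≈ 18.42°.
Law of cosines then gives |RS| ≈ 5.398.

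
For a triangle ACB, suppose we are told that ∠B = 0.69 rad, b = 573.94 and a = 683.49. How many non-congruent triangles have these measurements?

2

a·sin B = 683.49·sin(0.69 rad) ≈ 435.1.
Since a sin B < b < a (435.1 < 573.94 < 683.49), two triangles exist.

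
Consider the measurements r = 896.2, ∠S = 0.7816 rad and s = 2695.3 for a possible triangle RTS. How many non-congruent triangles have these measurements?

r·sin S = 896.2·sin(0.7816 rad) ≈ 631.3.
Since s ≥ r, exactly one triangle exists.

1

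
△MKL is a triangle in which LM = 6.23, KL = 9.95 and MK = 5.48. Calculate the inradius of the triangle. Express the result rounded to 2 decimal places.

r ≈ 1.41

Semiperimeter s = (9.95 + 6.23 + 5.48)/2 = 10.83.
Heron's formula: area = √(10.83·0.88·4.6·5.35) ≈ 15.315.
Inradius = area/s = 15.315/10.83 ≈ 1.4141.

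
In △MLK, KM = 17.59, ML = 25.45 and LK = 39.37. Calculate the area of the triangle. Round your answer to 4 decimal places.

Semiperimeter s = (39.37 + 17.59 + 25.45)/2 = 41.205.
Heron's formula: area = √(41.205·1.835·23.615·15.755) ≈ 167.72.

167.7244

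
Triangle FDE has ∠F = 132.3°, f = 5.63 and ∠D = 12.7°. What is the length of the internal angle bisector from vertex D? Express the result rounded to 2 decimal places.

The third angle is ∠E = 180° − ∠F − ∠D = 35.00°.
Law of sines: d = f·sin D/sin F ≈ 1.6734.
Law of sines: e = f·sin E/sin F ≈ 4.366.
The bisector from D has length 2·e·f·cos(∠D/2)/(e+f) ≈ 4.8879.

t_D ≈ 4.89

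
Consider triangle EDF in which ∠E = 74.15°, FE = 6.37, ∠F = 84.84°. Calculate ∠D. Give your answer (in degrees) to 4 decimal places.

The third angle is ∠D = 180° − ∠F − ∠E = 21.01°.

∠D ≈ 21.0100°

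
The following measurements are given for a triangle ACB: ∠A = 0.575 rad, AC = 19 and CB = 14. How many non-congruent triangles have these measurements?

2

AC·sin A = 19·sin(0.575 rad) ≈ 10.33.
Since AC sin A < CB < AC (10.33 < 14 < 19), two triangles exist.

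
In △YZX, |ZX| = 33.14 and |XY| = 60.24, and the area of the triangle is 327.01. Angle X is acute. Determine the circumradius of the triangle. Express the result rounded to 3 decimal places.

47.159

From area = ½·|ZX|·|XY|·sin X, we get sin X = 2·area/(|ZX|·|XY|) ≈ 0.32761.
Taking the acute solution, ∠X ≈ 19.12°.
Law of cosines then gives |YZ| ≈ 30.899.
Circumradius = |YZ|/(2 sin X) ≈ 47.159.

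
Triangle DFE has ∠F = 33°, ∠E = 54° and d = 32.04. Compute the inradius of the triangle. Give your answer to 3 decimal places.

6.002

The third angle is ∠D = 180° − ∠F − ∠E = 93.00°.
Law of sines: f = d·sin F/sin D ≈ 17.474.
Law of sines: e = d·sin E/sin D ≈ 25.956.
Area = ½·d·f·sin E ≈ 226.47.
Semiperimeter s = (32.04+17.474+25.956)/2 = 37.735.
Inradius = area/s = 226.47/37.735 ≈ 6.0016.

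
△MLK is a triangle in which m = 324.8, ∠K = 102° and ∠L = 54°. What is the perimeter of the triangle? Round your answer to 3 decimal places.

perimeter ≈ 1751.942

The third angle is ∠M = 180° − ∠L − ∠K = 24.00°.
Law of sines: l = m·sin L/sin M ≈ 646.04.
Law of sines: k = m·sin K/sin M ≈ 781.1.
Semiperimeter s = (324.8+646.04+781.1)/2 = 875.97.
Perimeter = 324.8 + 646.04 + 781.1 = 1751.9.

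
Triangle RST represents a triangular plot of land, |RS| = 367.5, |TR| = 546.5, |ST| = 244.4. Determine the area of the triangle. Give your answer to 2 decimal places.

area ≈ 36638.81

Semiperimeter s = (244.4 + 546.5 + 367.5)/2 = 579.2.
Heron's formula: area = √(579.2·334.8·32.7·211.7) ≈ 36639.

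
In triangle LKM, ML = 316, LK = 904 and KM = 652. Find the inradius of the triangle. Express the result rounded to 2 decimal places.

r ≈ 77.59

Semiperimeter s = (652 + 316 + 904)/2 = 936.
Heron's formula: area = √(936·284·620·32) ≈ 72622.
Inradius = area/s = 72622/936 ≈ 77.588.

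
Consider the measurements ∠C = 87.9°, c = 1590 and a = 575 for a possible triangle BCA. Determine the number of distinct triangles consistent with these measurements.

a·sin C = 575·sin(87.9°) ≈ 574.6.
Since c ≥ a, exactly one triangle exists.

1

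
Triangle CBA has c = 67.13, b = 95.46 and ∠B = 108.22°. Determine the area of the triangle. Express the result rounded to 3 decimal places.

area ≈ 1595.734

Law of sines: sin C = c·sin B/b ≈ 0.66797.
Since b ≥ c, only the acute value applies: ∠C ≈ 41.91°.
Then ∠A = 180° − ∠B − ∠C ≈ 29.87°.
Law of sines gives a = b·sin A/sin B ≈ 50.051.
Area = ½·b·c·sin A ≈ 1595.7.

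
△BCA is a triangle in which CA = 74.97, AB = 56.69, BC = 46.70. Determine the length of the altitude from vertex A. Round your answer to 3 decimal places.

56.638

Semiperimeter s = (74.97 + 56.69 + 46.7)/2 = 89.18.
Heron's formula: area = √(89.18·14.21·32.49·42.48) ≈ 1322.5.
The altitude from A has length 2·area/BC ≈ 56.638.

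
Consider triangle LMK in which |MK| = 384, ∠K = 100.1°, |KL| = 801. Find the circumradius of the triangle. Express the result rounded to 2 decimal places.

By the law of cosines, |LM|² = |MK|² + |KL|² − 2·|MK|·|KL|·cos K = 8.9694e+05, so |LM| ≈ 947.07.
Area = ½·|MK|·|KL|·sin K ≈ 1.5141e+05.
Circumradius = |LM|/(2 sin K) ≈ 480.99.

R ≈ 480.99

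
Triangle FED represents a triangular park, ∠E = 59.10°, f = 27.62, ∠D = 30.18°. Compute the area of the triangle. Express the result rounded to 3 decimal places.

area ≈ 164.549

The third angle is ∠F = 180° − ∠E − ∠D = 90.72°.
Law of sines: e = f·sin E/sin F ≈ 23.702.
Law of sines: d = f·sin D/sin F ≈ 13.886.
Area = ½·f·e·sin D ≈ 164.55.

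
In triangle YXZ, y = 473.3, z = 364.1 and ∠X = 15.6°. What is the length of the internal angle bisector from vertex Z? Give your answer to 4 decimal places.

222.4338

By the law of cosines, x² = z² + y² − 2·z·y·cos X = 24621, so x ≈ 156.91.
Law of cosines again: cos Z = (y² + x² − z²)/(2·y·x) ≈ 0.78142, so ∠Z ≈ 38.61°.
The bisector from Z has length 2·y·x·cos(∠Z/2)/(y+x) ≈ 222.43.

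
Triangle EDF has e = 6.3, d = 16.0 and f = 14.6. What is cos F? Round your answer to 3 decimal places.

By the law of cosines, cos F = (e² + d² − f²) / (2·e·d) ≈ 0.40937, so ∠F ≈ 65.83°.

cos F ≈ 0.409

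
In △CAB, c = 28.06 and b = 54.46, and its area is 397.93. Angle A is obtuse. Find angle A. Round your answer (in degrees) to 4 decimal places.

From area = ½·b·c·sin A, we get sin A = 2·area/(b·c) ≈ 0.52080.
Taking the obtuse solution, ∠A ≈ 148.61°.

∠A ≈ 148.6140°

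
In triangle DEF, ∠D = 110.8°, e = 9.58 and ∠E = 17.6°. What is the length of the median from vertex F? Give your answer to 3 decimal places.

The third angle is ∠F = 180° − ∠D − ∠E = 51.60°.
Law of sines: d = e·sin D/sin E ≈ 29.618.
Law of sines: f = e·sin F/sin E ≈ 24.83.
Median from F: ½√(2·d² + 2·e² − f²) ≈ 18.176.

m_F ≈ 18.176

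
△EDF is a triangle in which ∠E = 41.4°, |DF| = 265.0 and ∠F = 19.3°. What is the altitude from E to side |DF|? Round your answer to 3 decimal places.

The third angle is ∠D = 180° − ∠F − ∠E = 119.30°.
Law of sines: |FE| = |DF|·sin D/sin E ≈ 349.45.
Law of sines: |ED| = |DF|·sin F/sin E ≈ 132.44.
Area = ½·|DF|·|FE|·sin F ≈ 15304.
The altitude from E has length 2·area/|DF| ≈ 115.5.

h_E ≈ 115.500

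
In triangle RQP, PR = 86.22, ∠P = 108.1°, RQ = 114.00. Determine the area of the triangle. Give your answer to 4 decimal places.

area ≈ 2149.5407

Law of sines: sin Q = PR·sin P/RQ ≈ 0.71889.
Since RQ ≥ PR, only the acute value applies: ∠Q ≈ 45.96°.
Then ∠R = 180° − ∠P − ∠Q ≈ 25.94°.
Law of sines gives QP = RQ·sin R/sin P ≈ 52.458.
Area = ½·RQ·PR·sin R ≈ 2149.5.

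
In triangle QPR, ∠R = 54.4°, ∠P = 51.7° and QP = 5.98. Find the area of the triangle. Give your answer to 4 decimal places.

16.5805

The third angle is ∠Q = 180° − ∠P − ∠R = 73.90°.
Law of sines: PR = QP·sin Q/sin R ≈ 7.0661.
Law of sines: RQ = QP·sin P/sin R ≈ 5.7717.
Area = ½·QP·PR·sin P ≈ 16.58.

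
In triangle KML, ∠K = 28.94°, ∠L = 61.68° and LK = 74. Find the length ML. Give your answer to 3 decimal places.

The third angle is ∠M = 180° − ∠L − ∠K = 89.38°.
Law of sines: ML = LK·sin K/sin M ≈ 35.81.

35.810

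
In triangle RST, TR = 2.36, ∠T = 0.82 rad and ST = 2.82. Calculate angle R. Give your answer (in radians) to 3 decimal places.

∠R ≈ 1.362 rad

By the law of cosines, RS² = ST² + TR² − 2·ST·TR·cos T = 4.4414, so RS ≈ 2.1075.
Law of cosines again: cos R = (TR² + RS² − ST²)/(2·TR·RS) ≈ 0.20695, so ∠R ≈ 1.362 rad.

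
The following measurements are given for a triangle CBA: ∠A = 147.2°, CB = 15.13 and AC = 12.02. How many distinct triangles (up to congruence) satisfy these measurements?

AC·sin A = 12.02·sin(147.2°) ≈ 6.511.
Since ∠A is not acute, a triangle exists only if CB > AC; here CB > AC, so there is exactly one triangle.

1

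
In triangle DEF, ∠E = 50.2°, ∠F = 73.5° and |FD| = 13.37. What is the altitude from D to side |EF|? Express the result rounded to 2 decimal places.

The third angle is ∠D = 180° − ∠E − ∠F = 56.30°.
Law of sines: |EF| = |FD|·sin D/sin E ≈ 14.478.
Law of sines: |DE| = |FD|·sin F/sin E ≈ 16.686.
Area = ½·|FD|·|EF|·sin F ≈ 92.8.
The altitude from D has length 2·area/|EF| ≈ 12.819.

h_D ≈ 12.82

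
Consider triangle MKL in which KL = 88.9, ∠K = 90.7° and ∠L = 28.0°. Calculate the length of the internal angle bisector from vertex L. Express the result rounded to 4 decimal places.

The third angle is ∠M = 180° − ∠K − ∠L = 61.30°.
Law of sines: LM = KL·sin K/sin M ≈ 101.34.
Law of sines: MK = KL·sin L/sin M ≈ 47.582.
The bisector from L has length 2·KL·LM·cos(∠L/2)/(KL+LM) ≈ 91.902.

t_L ≈ 91.9015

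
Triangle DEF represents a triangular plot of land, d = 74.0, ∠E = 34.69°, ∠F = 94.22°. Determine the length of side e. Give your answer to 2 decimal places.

54.12

The third angle is ∠D = 180° − ∠E − ∠F = 51.09°.
Law of sines: e = d·sin E/sin D ≈ 54.124.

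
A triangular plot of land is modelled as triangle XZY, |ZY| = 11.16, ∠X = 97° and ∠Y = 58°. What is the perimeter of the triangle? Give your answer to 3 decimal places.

The third angle is ∠Z = 180° − ∠Y − ∠X = 25.00°.
Law of sines: |YX| = |ZY|·sin Z/sin X ≈ 4.7518.
Law of sines: |XZ| = |ZY|·sin Y/sin X ≈ 9.5353.
Semiperimeter s = (11.16+4.7518+9.5353)/2 = 12.724.
Perimeter = 11.16 + 4.7518 + 9.5353 = 25.447.

perimeter ≈ 25.447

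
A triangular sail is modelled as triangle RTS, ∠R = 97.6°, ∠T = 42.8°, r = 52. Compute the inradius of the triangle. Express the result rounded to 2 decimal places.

9.76

The third angle is ∠S = 180° − ∠R − ∠T = 39.60°.
Law of sines: t = r·sin T/sin R ≈ 35.644.
Law of sines: s = r·sin S/sin R ≈ 33.44.
Area = ½·r·t·sin S ≈ 590.73.
Semiperimeter p = (52+35.644+33.44)/2 = 60.542.
Inradius = area/p = 590.73/60.542 ≈ 9.7574.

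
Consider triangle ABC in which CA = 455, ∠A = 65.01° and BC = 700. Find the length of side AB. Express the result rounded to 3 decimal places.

757.837

Law of sines: sin B = CA·sin A/BC ≈ 0.58915.
Since BC ≥ CA, only the acute value applies: ∠B ≈ 36.10°.
Then ∠C = 180° − ∠A − ∠B ≈ 78.89°.
Law of sines gives AB = BC·sin C/sin A ≈ 757.84.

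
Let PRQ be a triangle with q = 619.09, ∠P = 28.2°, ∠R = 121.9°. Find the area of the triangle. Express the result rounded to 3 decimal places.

154228.551

The third angle is ∠Q = 180° − ∠P − ∠R = 29.90°.
Law of sines: p = q·sin P/sin Q ≈ 586.88.
Law of sines: r = q·sin R/sin Q ≈ 1054.4.
Area = ½·q·p·sin R ≈ 1.5423e+05.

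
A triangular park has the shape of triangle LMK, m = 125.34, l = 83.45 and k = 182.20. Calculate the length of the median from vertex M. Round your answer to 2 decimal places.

Median from M: ½√(2·k² + 2·l² − m²) ≈ 127.09.

m_M ≈ 127.09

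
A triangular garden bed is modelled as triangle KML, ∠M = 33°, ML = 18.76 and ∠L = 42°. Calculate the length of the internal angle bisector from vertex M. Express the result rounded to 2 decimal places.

t_M ≈ 14.72

The third angle is ∠K = 180° − ∠M − ∠L = 105.00°.
Law of sines: LK = ML·sin M/sin K ≈ 10.578.
Law of sines: KM = ML·sin L/sin K ≈ 12.996.
The bisector from M has length 2·KM·ML·cos(∠M/2)/(KM+ML) ≈ 14.722.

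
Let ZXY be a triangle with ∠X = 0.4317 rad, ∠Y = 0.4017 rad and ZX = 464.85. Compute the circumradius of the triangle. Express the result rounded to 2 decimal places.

The third angle is ∠Z = π − ∠X − ∠Y = 2.3082 rad.
Law of sines: XY = ZX·sin Z/sin Y ≈ 880.07.
Law of sines: YZ = ZX·sin X/sin Y ≈ 497.46.
Circumradius = ZX/(2 sin Y) ≈ 594.46.

594.46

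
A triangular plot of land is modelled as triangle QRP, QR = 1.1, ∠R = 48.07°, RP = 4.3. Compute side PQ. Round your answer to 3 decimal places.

3.658

By the law of cosines, PQ² = QR² + RP² − 2·QR·RP·cos R = 13.379, so PQ ≈ 3.6577.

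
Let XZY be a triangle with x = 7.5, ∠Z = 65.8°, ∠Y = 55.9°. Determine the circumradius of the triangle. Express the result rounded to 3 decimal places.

The third angle is ∠X = 180° − ∠Z − ∠Y = 58.30°.
Law of sines: z = x·sin Z/sin X ≈ 8.0404.
Law of sines: y = x·sin Y/sin X ≈ 7.2994.
Circumradius = x/(2 sin X) ≈ 4.4076.

4.408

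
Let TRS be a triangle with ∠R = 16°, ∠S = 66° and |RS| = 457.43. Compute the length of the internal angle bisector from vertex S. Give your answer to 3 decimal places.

The third angle is ∠T = 180° − ∠R − ∠S = 98.00°.
Law of sines: |ST| = |RS|·sin R/sin T ≈ 127.32.
Law of sines: |TR| = |RS|·sin S/sin T ≈ 421.99.
The bisector from S has length 2·|RS|·|ST|·cos(∠S/2)/(|RS|+|ST|) ≈ 167.06.

t_S ≈ 167.064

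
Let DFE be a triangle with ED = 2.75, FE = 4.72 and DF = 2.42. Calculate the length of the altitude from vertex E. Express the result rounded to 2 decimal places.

Semiperimeter s = (4.72 + 2.75 + 2.42)/2 = 4.945.
Heron's formula: area = √(4.945·0.225·2.195·2.525) ≈ 2.4833.
The altitude from E has length 2·area/DF ≈ 2.0523.

2.05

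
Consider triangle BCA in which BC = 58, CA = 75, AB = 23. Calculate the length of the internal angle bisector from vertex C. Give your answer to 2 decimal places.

By the law of cosines, cos C = (BC² + CA² − AB²) / (2·BC·CA) ≈ 0.97241, so ∠C ≈ 13.49°.
The bisector from C has length 2·BC·CA·cos(∠C/2)/(BC+CA) ≈ 64.961.

t_C ≈ 64.96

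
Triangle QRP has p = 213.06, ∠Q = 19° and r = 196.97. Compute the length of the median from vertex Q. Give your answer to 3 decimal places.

By the law of cosines, q² = r² + p² − 2·r·p·cos Q = 4831.7, so q ≈ 69.51.
Median from Q: ½√(2·r² + 2·p² − q²) ≈ 202.21.

202.208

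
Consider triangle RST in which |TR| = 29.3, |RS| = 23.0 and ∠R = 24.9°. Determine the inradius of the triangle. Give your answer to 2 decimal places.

r ≈ 4.36

By the law of cosines, |ST|² = |TR|² + |RS|² − 2·|TR|·|RS|·cos R = 164.98, so |ST| ≈ 12.844.
Area = ½·|TR|·|RS|·sin R ≈ 141.87.
Semiperimeter s = (12.844+29.3+23)/2 = 32.572.
Inradius = area/s = 141.87/32.572 ≈ 4.3555.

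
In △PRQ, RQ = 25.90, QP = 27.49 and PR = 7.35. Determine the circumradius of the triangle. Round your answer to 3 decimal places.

13.790

By the law of cosines, cos P = (QP² + PR² − RQ²) / (2·QP·PR) ≈ 0.34376, so ∠P ≈ 69.89°.
Circumradius = RQ/(2 sin P) ≈ 13.79.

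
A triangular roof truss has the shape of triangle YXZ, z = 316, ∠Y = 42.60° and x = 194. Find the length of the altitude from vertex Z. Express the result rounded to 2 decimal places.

By the law of cosines, y² = x² + z² − 2·x·z·cos Y = 47241, so y ≈ 217.35.
Area = ½·x·z·sin Y ≈ 20748.
The altitude from Z has length 2·area/z ≈ 131.31.

h_Z ≈ 131.31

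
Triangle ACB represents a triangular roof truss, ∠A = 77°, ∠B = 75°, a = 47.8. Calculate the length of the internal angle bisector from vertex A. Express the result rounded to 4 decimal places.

24.2582

The third angle is ∠C = 180° − ∠B − ∠A = 28.00°.
Law of sines: c = a·sin C/sin A ≈ 23.031.
Law of sines: b = a·sin B/sin A ≈ 47.386.
The bisector from A has length 2·c·b·cos(∠A/2)/(c+b) ≈ 24.258.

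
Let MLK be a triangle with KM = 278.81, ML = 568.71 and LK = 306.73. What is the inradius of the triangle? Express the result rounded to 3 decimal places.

Semiperimeter s = (306.73 + 278.81 + 568.71)/2 = 577.12.
Heron's formula: area = √(577.12·270.39·298.31·8.415) ≈ 19792.
Inradius = area/s = 19792/577.12 ≈ 34.295.

r ≈ 34.295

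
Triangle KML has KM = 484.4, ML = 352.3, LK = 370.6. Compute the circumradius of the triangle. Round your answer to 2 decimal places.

R ≈ 243.49

By the law of cosines, cos K = (LK² + KM² − ML²) / (2·LK·KM) ≈ 0.69038, so ∠K ≈ 46.34°.
Circumradius = ML/(2 sin K) ≈ 243.49.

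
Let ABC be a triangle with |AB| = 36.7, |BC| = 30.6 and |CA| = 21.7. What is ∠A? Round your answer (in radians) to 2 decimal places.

0.98

By the law of cosines, cos A = (|CA|² + |AB|² − |BC|²) / (2·|CA|·|AB|) ≈ 0.55338, so ∠A ≈ 0.9844 rad.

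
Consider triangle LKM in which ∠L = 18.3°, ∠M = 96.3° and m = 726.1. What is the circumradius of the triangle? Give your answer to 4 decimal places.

365.2558

The third angle is ∠K = 180° − ∠M − ∠L = 65.40°.
Law of sines: l = m·sin L/sin M ≈ 229.38.
Law of sines: k = m·sin K/sin M ≈ 664.21.
Circumradius = m/(2 sin M) ≈ 365.26.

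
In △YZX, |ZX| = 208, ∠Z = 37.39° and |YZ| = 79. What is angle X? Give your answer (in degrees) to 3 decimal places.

∠X ≈ 18.279°

By the law of cosines, |XY|² = |YZ|² + |ZX|² − 2·|YZ|·|ZX|·cos Z = 23394, so |XY| ≈ 152.95.
Law of cosines again: cos X = (|ZX|² + |XY|² − |YZ|²)/(2·|ZX|·|XY|) ≈ 0.94954, so ∠X ≈ 18.28°.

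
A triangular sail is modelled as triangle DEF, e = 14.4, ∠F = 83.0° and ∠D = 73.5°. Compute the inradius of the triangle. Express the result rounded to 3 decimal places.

r ≈ 5.831

The third angle is ∠E = 180° − ∠F − ∠D = 23.50°.
Law of sines: d = e·sin D/sin E ≈ 34.626.
Law of sines: f = e·sin F/sin E ≈ 35.844.
Area = ½·e·d·sin F ≈ 247.45.
Semiperimeter s = (34.626+14.4+35.844)/2 = 42.435.
Inradius = area/s = 247.45/42.435 ≈ 5.8312.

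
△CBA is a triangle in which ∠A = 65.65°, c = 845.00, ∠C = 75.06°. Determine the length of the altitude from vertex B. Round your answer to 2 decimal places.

769.83

The third angle is ∠B = 180° − ∠A − ∠C = 39.29°.
Law of sines: b = c·sin B/sin C ≈ 553.81.
Law of sines: a = c·sin A/sin C ≈ 796.77.
Area = ½·c·b·sin A ≈ 2.1317e+05.
The altitude from B has length 2·area/b ≈ 769.83.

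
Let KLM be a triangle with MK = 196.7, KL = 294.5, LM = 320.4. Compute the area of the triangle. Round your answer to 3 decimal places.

Semiperimeter s = (320.4 + 196.7 + 294.5)/2 = 405.8.
Heron's formula: area = √(405.8·85.4·209.1·111.3) ≈ 28399.

28399.426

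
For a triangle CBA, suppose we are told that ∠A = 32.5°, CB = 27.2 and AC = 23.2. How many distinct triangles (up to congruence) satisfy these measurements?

AC·sin A = 23.2·sin(32.5°) ≈ 12.47.
Since CB ≥ AC, exactly one triangle exists.

1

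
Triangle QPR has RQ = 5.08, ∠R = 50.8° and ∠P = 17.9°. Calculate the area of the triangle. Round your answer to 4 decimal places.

area ≈ 30.3108

The third angle is ∠Q = 180° − ∠P − ∠R = 111.30°.
Law of sines: PR = RQ·sin Q/sin P ≈ 15.399.
Law of sines: QP = RQ·sin R/sin P ≈ 12.808.
Area = ½·RQ·PR·sin R ≈ 30.311.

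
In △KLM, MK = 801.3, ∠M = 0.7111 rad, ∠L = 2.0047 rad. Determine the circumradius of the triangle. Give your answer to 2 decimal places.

The third angle is ∠K = π − ∠L − ∠M = 0.4258 rad.
Law of sines: LM = MK·sin K/sin L ≈ 364.77.
Law of sines: KL = MK·sin M/sin L ≈ 576.4.
Circumradius = MK/(2 sin L) ≈ 441.57.

441.57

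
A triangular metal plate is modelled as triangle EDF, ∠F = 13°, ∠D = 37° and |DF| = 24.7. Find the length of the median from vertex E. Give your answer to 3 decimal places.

The third angle is ∠E = 180° − ∠D − ∠F = 130.00°.
Law of sines: |FE| = |DF|·sin D/sin E ≈ 19.405.
Law of sines: |ED| = |DF|·sin F/sin E ≈ 7.2532.
Median from E: ½√(2·|FE|² + 2·|ED|² − |DF|²) ≈ 7.8773.

7.877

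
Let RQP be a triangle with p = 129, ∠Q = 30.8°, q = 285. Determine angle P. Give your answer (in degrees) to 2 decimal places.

13.40

Law of sines: sin P = p·sin Q/q ≈ 0.23177.
Since q ≥ p, only the acute value applies: ∠P ≈ 13.40°.
Then ∠R = 180° − ∠Q − ∠P ≈ 135.80°.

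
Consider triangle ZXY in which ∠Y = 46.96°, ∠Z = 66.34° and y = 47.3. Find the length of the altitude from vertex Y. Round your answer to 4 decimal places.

The third angle is ∠X = 180° − ∠Y − ∠Z = 66.70°.
Law of sines: z = y·sin Z/sin Y ≈ 59.277.
Law of sines: x = y·sin X/sin Y ≈ 59.439.
Area = ½·y·z·sin X ≈ 1287.6.
The altitude from Y has length 2·area/y ≈ 54.443.

54.4426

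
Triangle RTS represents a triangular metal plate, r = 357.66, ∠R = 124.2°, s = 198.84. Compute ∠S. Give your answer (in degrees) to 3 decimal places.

Law of sines: sin S = s·sin R/r ≈ 0.45981.
Since r ≥ s, only the acute value applies: ∠S ≈ 27.38°.
Then ∠T = 180° − ∠R − ∠S ≈ 28.42°.

∠S ≈ 27.375°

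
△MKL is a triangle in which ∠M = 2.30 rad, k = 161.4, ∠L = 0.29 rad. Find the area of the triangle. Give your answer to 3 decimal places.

The third angle is ∠K = π − ∠L − ∠M = 0.552 rad.
Law of sines: m = k·sin M/sin K ≈ 229.67.
Law of sines: l = k·sin L/sin K ≈ 88.07.
Area = ½·k·m·sin L ≈ 5299.9.

area ≈ 5299.925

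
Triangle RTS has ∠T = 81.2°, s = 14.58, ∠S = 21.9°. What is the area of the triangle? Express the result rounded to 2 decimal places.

The third angle is ∠R = 180° − ∠T − ∠S = 76.90°.
Law of sines: r = s·sin R/sin S ≈ 38.072.
Law of sines: t = s·sin T/sin S ≈ 38.63.
Area = ½·s·r·sin T ≈ 274.28.

274.28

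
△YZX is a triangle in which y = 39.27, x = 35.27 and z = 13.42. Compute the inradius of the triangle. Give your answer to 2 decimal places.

Semiperimeter s = (39.27 + 13.42 + 35.27)/2 = 43.98.
Heron's formula: area = √(43.98·4.71·30.56·8.71) ≈ 234.81.
Inradius = area/s = 234.81/43.98 ≈ 5.3391.

r ≈ 5.34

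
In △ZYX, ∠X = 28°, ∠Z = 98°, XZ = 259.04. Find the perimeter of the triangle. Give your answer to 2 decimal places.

The third angle is ∠Y = 180° − ∠X − ∠Z = 54.00°.
Law of sines: YX = XZ·sin Z/sin Y ≈ 317.07.
Law of sines: ZY = XZ·sin X/sin Y ≈ 150.32.
Semiperimeter s = (317.07+259.04+150.32)/2 = 363.22.
Perimeter = 317.07 + 259.04 + 150.32 = 726.44.

perimeter ≈ 726.44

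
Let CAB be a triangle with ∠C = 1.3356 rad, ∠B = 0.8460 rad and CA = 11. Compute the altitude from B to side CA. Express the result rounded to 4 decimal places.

11.7053

The third angle is ∠A = π − ∠B − ∠C = 0.9600 rad.
Law of sines: AB = CA·sin C/sin B ≈ 14.289.
Law of sines: BC = CA·sin A/sin B ≈ 12.037.
Area = ½·CA·AB·sin A ≈ 64.379.
The altitude from B has length 2·area/CA ≈ 11.705.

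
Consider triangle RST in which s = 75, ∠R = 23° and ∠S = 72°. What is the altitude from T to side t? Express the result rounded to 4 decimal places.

The third angle is ∠T = 180° − ∠R − ∠S = 85.00°.
Law of sines: r = s·sin R/sin S ≈ 30.813.
Law of sines: t = s·sin T/sin S ≈ 78.56.
Area = ½·s·r·sin T ≈ 1151.1.
The altitude from T has length 2·area/t ≈ 29.305.

h_T ≈ 29.3048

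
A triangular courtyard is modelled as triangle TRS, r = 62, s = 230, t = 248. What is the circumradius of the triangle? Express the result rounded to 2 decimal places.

By the law of cosines, cos T = (r² + s² − t²) / (2·r·s) ≈ -0.16690, so ∠T ≈ 99.61°.
Circumradius = t/(2 sin T) ≈ 125.76.

125.76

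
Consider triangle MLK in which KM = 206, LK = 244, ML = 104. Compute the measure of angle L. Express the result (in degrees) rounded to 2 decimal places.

56.63

By the law of cosines, cos L = (ML² + LK² − KM²) / (2·ML·LK) ≈ 0.55005, so ∠L ≈ 56.63°.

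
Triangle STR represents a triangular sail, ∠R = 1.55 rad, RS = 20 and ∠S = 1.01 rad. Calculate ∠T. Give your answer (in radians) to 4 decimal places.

The third angle is ∠T = π − ∠R − ∠S = 0.582 rad.

0.5816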